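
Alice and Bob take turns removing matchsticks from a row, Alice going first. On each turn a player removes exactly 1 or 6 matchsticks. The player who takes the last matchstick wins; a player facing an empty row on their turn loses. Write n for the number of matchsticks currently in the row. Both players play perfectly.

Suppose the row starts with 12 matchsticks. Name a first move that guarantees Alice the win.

Remove 1, leaving 11.

Use the standard recursion: the mover loses at a terminal position; elsewhere, the mover wins exactly when some move hands the opponent an L position.
n=0: no move → L
n=1: →0(L), so W
n=2: →1(W) only, which is W, so L
n=3: →2(L), so W
n=4: →3(W) only, which is W, so L
n=5: →4(L), so W
n=6: →0(L), so W
n=7: →6(W), 1(W) — all W, so L
n=8: →7(L), so W
n=9: →8(W), 3(W) — all W, so L
n=10: →9(L), so W
n=11: →10(W), 5(W) — all W, so L
n=12: →11(L), so W
From 12, the L positions reachable in one move are: 11.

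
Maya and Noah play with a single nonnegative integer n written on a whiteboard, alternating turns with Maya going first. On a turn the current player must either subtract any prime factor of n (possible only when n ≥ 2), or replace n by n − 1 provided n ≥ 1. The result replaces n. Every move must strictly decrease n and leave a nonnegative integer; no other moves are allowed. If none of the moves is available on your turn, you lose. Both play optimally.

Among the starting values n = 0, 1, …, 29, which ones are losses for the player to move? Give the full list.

Classify positions by backward induction: terminal positions (no move available) are L. From any other position, the mover wins iff some move reaches an L.
n=0: no move → L
n=1: W (go to 0, an L position)
n=2: W (go to 0, an L position)
n=3: W (go to 0, an L position)
n=4: L (options 2(W), 3(W) are all W)
n=5: W (go to 0, an L position)
n=6: W (go to 4, an L position)
n=7: W (go to 0, an L position)
n=8: L (options 6(W), 7(W) are all W)
n=9: W (go to 8, an L position)
n=10: W (go to 8, an L position)
n=11: W (go to 0, an L position)
n=12: L (options 9(W), 10(W), 11(W) are all W)
n=13: W (go to 0, an L position)
n=14: W (go to 12, an L position)
n=15: W (go to 12, an L position)
n=16: L (options 14(W), 15(W) are all W)
n=17: W (go to 0, an L position)
n=18: W (go to 16, an L position)
n=19: W (go to 0, an L position)
n=20: L (options 15(W), 18(W), 19(W) are all W)
n=21: W (go to 20, an L position)
n=22: W (go to 20, an L position)
n=23: W (go to 0, an L position)
n=24: L (options 21(W), 22(W), 23(W) are all W)
n=25: W (go to 20, an L position)
n=26: W (go to 24, an L position)
n=27: W (go to 24, an L position)
n=28: L (options 21(W), 26(W), 27(W) are all W)
n=29: W (go to 0, an L position)
The losing starting values of n are exactly the entries labelled L in this table (8 of them).

0, 4, 8, 12, 16, 20, 24, 28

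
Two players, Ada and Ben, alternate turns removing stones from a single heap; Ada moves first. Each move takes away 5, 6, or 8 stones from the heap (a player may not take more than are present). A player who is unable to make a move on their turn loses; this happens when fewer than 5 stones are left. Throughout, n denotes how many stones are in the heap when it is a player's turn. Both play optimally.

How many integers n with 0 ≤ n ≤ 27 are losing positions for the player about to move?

Compute win/loss labels from the base case upward. A position with no move is L. Any other position is W if it can reach an L in one move, else L.
n=0: no move → L
n=1: no move → L
n=2: no move → L
n=3: no move → L
n=4: no move → L
n=5: →0(L), so W
n=6: →1(L), so W
n=7: →2(L), so W
n=8: →3(L), so W
n=9: →4(L), so W
n=10: →4(L), so W
n=11: →3(L), so W
n=12: →4(L), so W
n=13: →8(W), 7(W), 5(W) — all W, so L
n=14: →9(W), 8(W), 6(W) — all W, so L
n=15: →10(W), 9(W), 7(W) — all W, so L
n=16: →11(W), 10(W), 8(W) — all W, so L
n=17: →12(W), 11(W), 9(W) — all W, so L
n=18: →13(L), so W
n=19: →14(L), so W
n=20: →15(L), so W
n=21: →16(L), so W
n=22: →17(L), so W
n=23: →17(L), so W
n=24: →16(L), so W
n=25: →17(L), so W
n=26: →21(W), 20(W), 18(W) — all W, so L
n=27: →22(W), 21(W), 19(W) — all W, so L
L entries with 0 ≤ n ≤ 27: n = 0, 1, 2, 3, 4, 13, 14, 15, 16, 17, 26, 27; that makes 12.

12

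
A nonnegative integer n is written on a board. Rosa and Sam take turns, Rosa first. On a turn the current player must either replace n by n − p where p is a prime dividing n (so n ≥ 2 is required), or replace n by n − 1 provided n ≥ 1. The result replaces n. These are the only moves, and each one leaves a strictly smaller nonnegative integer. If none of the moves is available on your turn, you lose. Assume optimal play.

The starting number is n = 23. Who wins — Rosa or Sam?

Rosa wins.

Compute win/loss labels from the base case upward. A position with no move is L. Any other position is W if it can reach an L in one move, else L.
n=0: no move → L
n=1: W (go to 0, an L position)
n=2: W (go to 0, an L position)
n=3: W (go to 0, an L position)
n=4: L (options 2(W), 3(W) are all W)
n=5: W (go to 0, an L position)
n=6: W (go to 4, an L position)
n=7: W (go to 0, an L position)
n=8: L (options 6(W), 7(W) are all W)
n=9: W (go to 8, an L position)
n=10: W (go to 8, an L position)
n=11: W (go to 0, an L position)
n=12: L (options 9(W), 10(W), 11(W) are all W)
n=13: W (go to 0, an L position)
n=14: W (go to 12, an L position)
n=15: W (go to 12, an L position)
n=16: L (options 14(W), 15(W) are all W)
n=17: W (go to 0, an L position)
n=18: W (go to 16, an L position)
n=19: W (go to 0, an L position)
n=20: L (options 15(W), 18(W), 19(W) are all W)
n=21: W (go to 20, an L position)
n=22: W (go to 20, an L position)
n=23: W (go to 0, an L position)
The starting position 23 is W: Rosa should move to 0, handing over an L position.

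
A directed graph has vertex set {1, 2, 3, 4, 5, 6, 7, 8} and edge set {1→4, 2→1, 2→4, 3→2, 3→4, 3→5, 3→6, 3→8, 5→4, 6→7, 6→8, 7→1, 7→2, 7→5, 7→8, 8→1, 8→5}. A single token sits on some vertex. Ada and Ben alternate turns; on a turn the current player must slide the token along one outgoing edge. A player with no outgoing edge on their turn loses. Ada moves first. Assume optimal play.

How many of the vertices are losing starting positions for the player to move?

2

Work bottom-up. With no move the player to move loses. Otherwise the position is W if at least one move leads to an L position for the opponent, and L if every move leads to a W.
Every edge goes from a vertex to one that appears earlier in the order 4, 1, 5, 8, 2, 7, 6, 3, so processing vertices in that order labels each vertex after all of its successors.
4: no outgoing edge → L
1: can move to 4, which is L ⇒ W
5: can move to 4, which is L ⇒ W
8: moves to 5(W), 1(W); every one is W ⇒ L
2: can move to 4, which is L ⇒ W
7: can move to 8, which is L ⇒ W
6: can move to 8, which is L ⇒ W
3: can move to 8, which is L ⇒ W
The L vertices are 4, 8; that is 2 in all.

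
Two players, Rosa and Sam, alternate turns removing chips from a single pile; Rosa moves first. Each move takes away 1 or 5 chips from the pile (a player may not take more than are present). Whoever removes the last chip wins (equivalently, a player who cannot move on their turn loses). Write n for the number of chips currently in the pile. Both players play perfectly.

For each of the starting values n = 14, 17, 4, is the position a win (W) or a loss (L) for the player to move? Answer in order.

14: L, 17: W, 4: L

Work bottom-up. With no move the player to move loses. Otherwise the position is W if at least one move leads to an L position for the opponent, and L if every move leads to a W.
n=0: no move → L
n=1: reaches L-position 0 → W
n=2: only reaches 1(W), which is W → L
n=3: reaches L-position 2 → W
n=4: only reaches 3(W), which is W → L
n=5: reaches L-position 4 → W
n=6: only reaches 5(W), 1(W), all W → L
n=7: reaches L-position 6 → W
n=8: only reaches 7(W), 3(W), all W → L
n=9: reaches L-position 8 → W
n=10: only reaches 9(W), 5(W), all W → L
n=11: reaches L-position 10 → W
n=12: only reaches 11(W), 7(W), all W → L
n=13: reaches L-position 12 → W
n=14: only reaches 13(W), 9(W), all W → L
n=15: reaches L-position 14 → W
n=16: only reaches 15(W), 11(W), all W → L
n=17: reaches L-position 16 → W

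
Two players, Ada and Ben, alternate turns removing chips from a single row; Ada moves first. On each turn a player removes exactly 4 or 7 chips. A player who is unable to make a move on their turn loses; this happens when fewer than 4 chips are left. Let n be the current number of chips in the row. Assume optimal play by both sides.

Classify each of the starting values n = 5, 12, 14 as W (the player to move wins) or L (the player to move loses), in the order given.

Classify positions by backward induction: terminal positions (no move available) are L. From any other position, the mover wins iff some move reaches an L.
n=0: no move → L
n=1: no move → L
n=2: no move → L
n=3: no move → L
n=4: can move to 0, which is L ⇒ W
n=5: can move to 1, which is L ⇒ W
n=6: can move to 2, which is L ⇒ W
n=7: can move to 3, which is L ⇒ W
n=8: can move to 1, which is L ⇒ W
n=9: can move to 2, which is L ⇒ W
n=10: can move to 3, which is L ⇒ W
n=11: moves to 7(W), 4(W); every one is W ⇒ L
n=12: moves to 8(W), 5(W); every one is W ⇒ L
n=13: moves to 9(W), 6(W); every one is W ⇒ L
n=14: moves to 10(W), 7(W); every one is W ⇒ L

5: W, 12: L, 14: L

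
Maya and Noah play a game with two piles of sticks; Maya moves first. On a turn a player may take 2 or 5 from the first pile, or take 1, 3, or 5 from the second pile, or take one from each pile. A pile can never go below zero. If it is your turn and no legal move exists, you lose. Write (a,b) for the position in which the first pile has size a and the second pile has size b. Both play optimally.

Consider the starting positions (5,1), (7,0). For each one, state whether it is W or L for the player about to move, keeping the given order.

(5,1): W, (7,0): L

Work bottom-up. With no move the player to move loses. Otherwise the position is W if at least one move leads to an L position for the opponent, and L if every move leads to a W.
No move ever increases a pile, so every position that can arise here has a ≤ 7 and b ≤ 1; it is enough to label the cells with 0 ≤ a ≤ 7 and 0 ≤ b ≤ 1.
Every move lowers a or b (never raises either), so fill the grid row by row in increasing a, and left to right within a row: each cell's successors are then already labelled.
      b=0  b=1
a=0:    L    W
a=1:    L    W
a=2:    W    W
a=3:    W    L
a=4:    L    W
a=5:    W    W
a=6:    W    L
a=7:    L    W
Cells with no legal move (terminal, hence L): (0,0), (1,0).
The remaining L cells, each justified by listing all of its moves:
(3,1): moves to (1,1)(W), (3,0)(W), (2,0)(W); every one is W ⇒ L
(4,0): the only move is to (2,0)(W), a W ⇒ L
(6,1): moves to (4,1)(W), (1,1)(W), (6,0)(W), (5,0)(W); every one is W ⇒ L
(7,0): moves to (5,0)(W), (2,0)(W); every one is W ⇒ L
Every other cell has at least one move into one of the L cells above, so it is W.
(5,1): the move to (3,1) reaches an L cell, so W
(7,0): one of the L cells justified above, so L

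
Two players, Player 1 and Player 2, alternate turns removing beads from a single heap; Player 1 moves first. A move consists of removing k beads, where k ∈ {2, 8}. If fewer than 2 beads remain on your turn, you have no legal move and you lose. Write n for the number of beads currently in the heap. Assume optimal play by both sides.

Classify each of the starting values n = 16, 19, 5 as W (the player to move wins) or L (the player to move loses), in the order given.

Use the standard recursion: the mover loses at a terminal position; elsewhere, the mover wins exactly when some move hands the opponent an L position.
n=0: no move → L
n=1: no move → L
n=2: →0(L), so W
n=3: →1(L), so W
n=4: →2(W) only, which is W, so L
n=5: →3(W) only, which is W, so L
n=6: →4(L), so W
n=7: →5(L), so W
n=8: →0(L), so W
n=9: →1(L), so W
n=10: →8(W), 2(W) — all W, so L
n=11: →9(W), 3(W) — all W, so L
n=12: →10(L), so W
n=13: →11(L), so W
n=14: →12(W), 6(W) — all W, so L
n=15: →13(W), 7(W) — all W, so L
n=16: →14(L), so W
n=17: →15(L), so W
n=18: →10(L), so W
n=19: →11(L), so W

16: W, 19: W, 5: L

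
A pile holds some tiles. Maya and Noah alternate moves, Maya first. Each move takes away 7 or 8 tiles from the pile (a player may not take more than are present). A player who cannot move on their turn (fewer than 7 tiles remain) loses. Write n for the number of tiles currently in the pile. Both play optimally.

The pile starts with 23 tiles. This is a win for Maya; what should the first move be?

Positions with no move are L. A position that does have a move is losing for the player to move precisely when every available move leads to a winning position for the opponent. Fill in the labels:
n=0: no move → L
n=1: no move → L
n=2: no move → L
n=3: no move → L
n=4: no move → L
n=5: no move → L
n=6: no move → L
n=7: can move to 0, which is L ⇒ W
n=8: can move to 1, which is L ⇒ W
n=9: can move to 2, which is L ⇒ W
n=10: can move to 3, which is L ⇒ W
n=11: can move to 4, which is L ⇒ W
n=12: can move to 5, which is L ⇒ W
n=13: can move to 6, which is L ⇒ W
n=14: can move to 6, which is L ⇒ W
n=15: moves to 8(W), 7(W); every one is W ⇒ L
n=16: moves to 9(W), 8(W); every one is W ⇒ L
n=17: moves to 10(W), 9(W); every one is W ⇒ L
n=18: moves to 11(W), 10(W); every one is W ⇒ L
n=19: moves to 12(W), 11(W); every one is W ⇒ L
n=20: moves to 13(W), 12(W); every one is W ⇒ L
n=21: moves to 14(W), 13(W); every one is W ⇒ L
n=22: can move to 15, which is L ⇒ W
n=23: can move to 16, which is L ⇒ W
From 23, the L positions reachable in one move are: 16, 15. Any move reaching one of these is winning.

Remove 7, leaving 16.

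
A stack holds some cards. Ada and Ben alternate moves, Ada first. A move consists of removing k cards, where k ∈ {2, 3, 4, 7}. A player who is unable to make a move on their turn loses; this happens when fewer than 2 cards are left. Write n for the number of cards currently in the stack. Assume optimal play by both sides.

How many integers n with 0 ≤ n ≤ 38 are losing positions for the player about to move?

Label each position W (a win for the player to move) or L (a loss). A position with no legal move is L; any other position is W exactly when some move reaches an L, and L when every move reaches a W.
n=0: no move → L
n=1: no move → L
n=2: reaches L-position 0 → W
n=3: reaches L-position 1 → W
n=4: reaches L-position 1 → W
n=5: reaches L-position 1 → W
n=6: only reaches 4(W), 3(W), 2(W), all W → L
n=7: reaches L-position 0 → W
n=8: reaches L-position 6 → W
n=9: reaches L-position 6 → W
n=10: reaches L-position 6 → W
n=11: only reaches 9(W), 8(W), 7(W), 4(W), all W → L
n=12: only reaches 10(W), 9(W), 8(W), 5(W), all W → L
n=13: reaches L-position 11 → W
n=14: reaches L-position 12 → W
n=15: reaches L-position 12 → W
n=16: reaches L-position 12 → W
n=17: only reaches 15(W), 14(W), 13(W), 10(W), all W → L
n=18: reaches L-position 11 → W
n=19: reaches L-position 17 → W
n=20: reaches L-position 17 → W
n=21: reaches L-position 17 → W
n=22: only reaches 20(W), 19(W), 18(W), 15(W), all W → L
n=23: only reaches 21(W), 20(W), 19(W), 16(W), all W → L
n=24: reaches L-position 22 → W
n=25: reaches L-position 23 → W
n=26: reaches L-position 23 → W
n=27: reaches L-position 23 → W
n=28: only reaches 26(W), 25(W), 24(W), 21(W), all W → L
n=29: reaches L-position 22 → W
n=30: reaches L-position 28 → W
n=31: reaches L-position 28 → W
n=32: reaches L-position 28 → W
n=33: only reaches 31(W), 30(W), 29(W), 26(W), all W → L
n=34: only reaches 32(W), 31(W), 30(W), 27(W), all W → L
n=35: reaches L-position 33 → W
n=36: reaches L-position 34 → W
n=37: reaches L-position 34 → W
n=38: reaches L-position 34 → W
L entries with 0 ≤ n ≤ 38: n = 0, 1, 6, 11, 12, 17, 22, 23, 28, 33, 34; that makes 11.

11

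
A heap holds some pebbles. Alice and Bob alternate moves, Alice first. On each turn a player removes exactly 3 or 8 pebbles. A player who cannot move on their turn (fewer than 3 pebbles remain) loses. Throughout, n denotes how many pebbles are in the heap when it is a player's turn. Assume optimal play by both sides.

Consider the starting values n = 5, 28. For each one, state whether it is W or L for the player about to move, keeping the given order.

Build the W/L table. Terminal = L. A non-terminal position is W if it has a move to some L; otherwise it is L.
n=0: no move → L
n=1: no move → L
n=2: no move → L
n=3: →0(L), so W
n=4: →1(L), so W
n=5: →2(L), so W
n=6: →3(W) only, which is W, so L
n=7: →4(W) only, which is W, so L
n=8: →0(L), so W
n=9: →6(L), so W
n=10: →7(L), so W
n=11: →8(W), 3(W) — all W, so L
n=12: →9(W), 4(W) — all W, so L
n=13: →10(W), 5(W) — all W, so L
n=14: →11(L), so W
n=15: →12(L), so W
n=16: →13(L), so W
n=17: →14(W), 9(W) — all W, so L
n=18: →15(W), 10(W) — all W, so L
n=19: →11(L), so W
n=20: →17(L), so W
n=21: →18(L), so W
n=22: →19(W), 14(W) — all W, so L
n=23: →20(W), 15(W) — all W, so L
n=24: →21(W), 16(W) — all W, so L
n=25: →22(L), so W
n=26: →23(L), so W
n=27: →24(L), so W
n=28: →25(W), 20(W) — all W, so L

5: W, 28: L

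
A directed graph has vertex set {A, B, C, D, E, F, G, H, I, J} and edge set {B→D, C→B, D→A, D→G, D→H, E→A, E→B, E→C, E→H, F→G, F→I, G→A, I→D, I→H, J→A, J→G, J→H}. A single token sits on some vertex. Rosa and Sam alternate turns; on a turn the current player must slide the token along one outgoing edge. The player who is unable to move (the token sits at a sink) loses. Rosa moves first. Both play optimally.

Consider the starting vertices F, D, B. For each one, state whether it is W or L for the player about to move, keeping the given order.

F: L, D: W, B: L

Build the W/L table. Terminal = L. A non-terminal position is W if it has a move to some L; otherwise it is L.
Every edge goes from a vertex to one that appears earlier in the order H, A, G, D, I, J, B, C, F, E, so processing vertices in that order labels each vertex after all of its successors.
H: no outgoing edge → L
A: no outgoing edge → L
G: W (go to A, an L position)
D: W (go to A, an L position)
I: W (go to H, an L position)
J: W (go to A, an L position)
B: L (sole option D(W) is W)
C: W (go to B, an L position)
F: L (options I(W), G(W) are all W)
E: W (go to B, an L position)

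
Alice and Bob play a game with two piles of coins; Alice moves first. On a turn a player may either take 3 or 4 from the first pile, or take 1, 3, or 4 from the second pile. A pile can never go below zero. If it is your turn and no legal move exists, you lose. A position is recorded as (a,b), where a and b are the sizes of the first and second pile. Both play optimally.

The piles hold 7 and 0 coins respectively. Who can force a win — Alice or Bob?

Bob wins.

Label each position W (a win for the player to move) or L (a loss). A position with no legal move is L; any other position is W exactly when some move reaches an L, and L when every move reaches a W.
No move ever increases a pile, so every position that can arise here has a ≤ 7 and b ≤ 0; it is enough to label the cells with 0 ≤ a ≤ 7 and 0 ≤ b ≤ 0.
Every move lowers a or b (never raises either), so fill the grid row by row in increasing a, and left to right within a row: each cell's successors are then already labelled.
      b=0
a=0:    L
a=1:    L
a=2:    L
a=3:    W
a=4:    W
a=5:    W
a=6:    W
a=7:    L
Cells with no legal move (terminal, hence L): (0,0), (1,0), (2,0).
The remaining L cells, each justified by listing all of its moves:
(7,0): L (options (4,0)(W), (3,0)(W) are all W)
Every other cell has at least one move into one of the L cells above, so it is W.
Every move from (7,0) reaches a W position, so the mover loses.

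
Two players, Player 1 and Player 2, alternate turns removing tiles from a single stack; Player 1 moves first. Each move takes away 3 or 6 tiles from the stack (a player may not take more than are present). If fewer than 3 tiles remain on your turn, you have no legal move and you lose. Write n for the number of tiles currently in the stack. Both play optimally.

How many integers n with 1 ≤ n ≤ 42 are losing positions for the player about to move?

14

Use the standard recursion: the mover loses at a terminal position; elsewhere, the mover wins exactly when some move hands the opponent an L position.
n=0: no move → L
n=1: no move → L
n=2: no move → L
n=3: W (go to 0, an L position)
n=4: W (go to 1, an L position)
n=5: W (go to 2, an L position)
n=6: W (go to 0, an L position)
n=7: W (go to 1, an L position)
n=8: W (go to 2, an L position)
n=9: L (options 6(W), 3(W) are all W)
n=10: L (options 7(W), 4(W) are all W)
n=11: L (options 8(W), 5(W) are all W)
n=12: W (go to 9, an L position)
n=13: W (go to 10, an L position)
n=14: W (go to 11, an L position)
n=15: W (go to 9, an L position)
n=16: W (go to 10, an L position)
n=17: W (go to 11, an L position)
n=18: L (options 15(W), 12(W) are all W)
n=19: L (options 16(W), 13(W) are all W)
n=20: L (options 17(W), 14(W) are all W)
n=21: W (go to 18, an L position)
n=22: W (go to 19, an L position)
n=23: W (go to 20, an L position)
n=24: W (go to 18, an L position)
n=25: W (go to 19, an L position)
n=26: W (go to 20, an L position)
n=27: L (options 24(W), 21(W) are all W)
n=28: L (options 25(W), 22(W) are all W)
n=29: L (options 26(W), 23(W) are all W)
n=30: W (go to 27, an L position)
n=31: W (go to 28, an L position)
n=32: W (go to 29, an L position)
n=33: W (go to 27, an L position)
n=34: W (go to 28, an L position)
n=35: W (go to 29, an L position)
n=36: L (options 33(W), 30(W) are all W)
n=37: L (options 34(W), 31(W) are all W)
n=38: L (options 35(W), 32(W) are all W)
n=39: W (go to 36, an L position)
n=40: W (go to 37, an L position)
n=41: W (go to 38, an L position)
n=42: W (go to 36, an L position)
L entries with 1 ≤ n ≤ 42 (n=0 is outside the asked range and is not counted): n = 1, 2, 9, 10, 11, 18, 19, 20, 27, 28, 29, 36, 37, 38; that makes 14.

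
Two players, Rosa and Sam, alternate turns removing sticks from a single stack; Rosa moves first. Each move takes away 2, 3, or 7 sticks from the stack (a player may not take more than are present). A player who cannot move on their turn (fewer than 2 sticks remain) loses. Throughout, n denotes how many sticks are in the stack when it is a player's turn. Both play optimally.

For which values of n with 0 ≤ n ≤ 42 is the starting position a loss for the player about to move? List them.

0, 1, 5, 6, 10, 11, 15, 16, 20, 21, 25, 26, 30, 31, 35, 36, 40, 41

Positions with no move are L. A position that does have a move is losing for the player to move precisely when every available move leads to a winning position for the opponent. Fill in the labels:
n=0: no move → L
n=1: no move → L
n=2: →0(L), so W
n=3: →1(L), so W
n=4: →1(L), so W
n=5: →3(W), 2(W) — all W, so L
n=6: →4(W), 3(W) — all W, so L
n=7: →5(L), so W
n=8: →6(L), so W
n=9: →6(L), so W
n=10: →8(W), 7(W), 3(W) — all W, so L
n=11: →9(W), 8(W), 4(W) — all W, so L
n=12: →10(L), so W
n=13: →11(L), so W
n=14: →11(L), so W
n=15: →13(W), 12(W), 8(W) — all W, so L
n=16: →14(W), 13(W), 9(W) — all W, so L
n=17: →15(L), so W
n=18: →16(L), so W
n=19: →16(L), so W
n=20: →18(W), 17(W), 13(W) — all W, so L
n=21: →19(W), 18(W), 14(W) — all W, so L
n=22: →20(L), so W
n=23: →21(L), so W
n=24: →21(L), so W
n=25: →23(W), 22(W), 18(W) — all W, so L
n=26: →24(W), 23(W), 19(W) — all W, so L
n=27: →25(L), so W
n=28: →26(L), so W
n=29: →26(L), so W
n=30: →28(W), 27(W), 23(W) — all W, so L
n=31: →29(W), 28(W), 24(W) — all W, so L
n=32: →30(L), so W
n=33: →31(L), so W
n=34: →31(L), so W
n=35: →33(W), 32(W), 28(W) — all W, so L
n=36: →34(W), 33(W), 29(W) — all W, so L
n=37: →35(L), so W
n=38: →36(L), so W
n=39: →36(L), so W
n=40: →38(W), 37(W), 33(W) — all W, so L
n=41: →39(W), 38(W), 34(W) — all W, so L
n=42: →40(L), so W
The losing starting values of n are exactly the entries labelled L in this table (18 of them).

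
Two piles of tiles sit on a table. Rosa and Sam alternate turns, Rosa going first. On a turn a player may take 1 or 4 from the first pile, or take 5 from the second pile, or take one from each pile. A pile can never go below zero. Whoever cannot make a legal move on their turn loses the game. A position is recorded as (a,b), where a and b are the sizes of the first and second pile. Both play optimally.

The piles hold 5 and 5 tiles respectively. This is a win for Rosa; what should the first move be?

Work bottom-up. With no move the player to move loses. Otherwise the position is W if at least one move leads to an L position for the opponent, and L if every move leads to a W.
No move ever increases a pile, so every position that can arise here has a ≤ 5 and b ≤ 5; it is enough to label the cells with 0 ≤ a ≤ 5 and 0 ≤ b ≤ 5.
Every move lowers a or b (never raises either), so fill the grid row by row in increasing a, and left to right within a row: each cell's successors are then already labelled.
      b=0  b=1  b=2  b=3  b=4  b=5
a=0:    L    L    L    L    L    W
a=1:    W    W    W    W    W    W
a=2:    L    L    L    L    L    W
a=3:    W    W    W    W    W    W
a=4:    W    W    W    W    W    L
a=5:    L    L    L    L    L    W
Cells with no legal move (terminal, hence L): (0,0), (0,1), (0,2), (0,3), (0,4).
The remaining L cells, each justified by listing all of its moves:
(2,0): only reaches (1,0)(W), which is W → L
(2,1): only reaches (1,1)(W), (1,0)(W), all W → L
(2,2): only reaches (1,2)(W), (1,1)(W), all W → L
(2,3): only reaches (1,3)(W), (1,2)(W), all W → L
(2,4): only reaches (1,4)(W), (1,3)(W), all W → L
(4,5): only reaches (3,5)(W), (0,5)(W), (4,0)(W), (3,4)(W), all W → L
(5,0): only reaches (4,0)(W), (1,0)(W), all W → L
(5,1): only reaches (4,1)(W), (1,1)(W), (4,0)(W), all W → L
(5,2): only reaches (4,2)(W), (1,2)(W), (4,1)(W), all W → L
(5,3): only reaches (4,3)(W), (1,3)(W), (4,2)(W), all W → L
(5,4): only reaches (4,4)(W), (1,4)(W), (4,3)(W), all W → L
Every other cell has at least one move into one of the L cells above, so it is W.
From (5,5), the L positions reachable in one move are: (4,5), (5,0). Any move reaching one of these is winning.

Move to (4,5).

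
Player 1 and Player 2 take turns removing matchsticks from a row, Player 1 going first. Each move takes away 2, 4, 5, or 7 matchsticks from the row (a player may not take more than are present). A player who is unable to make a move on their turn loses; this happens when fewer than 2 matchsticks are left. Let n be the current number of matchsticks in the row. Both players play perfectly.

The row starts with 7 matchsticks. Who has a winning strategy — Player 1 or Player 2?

Player 1 wins.

Compute win/loss labels from the base case upward. A position with no move is L. Any other position is W if it can reach an L in one move, else L.
n=0: no move → L
n=1: no move → L
n=2: can move to 0, which is L ⇒ W
n=3: can move to 1, which is L ⇒ W
n=4: can move to 0, which is L ⇒ W
n=5: can move to 1, which is L ⇒ W
n=6: can move to 1, which is L ⇒ W
n=7: can move to 0, which is L ⇒ W
From 7 Player 1 can remove 7, leaving 0, reaching an L position.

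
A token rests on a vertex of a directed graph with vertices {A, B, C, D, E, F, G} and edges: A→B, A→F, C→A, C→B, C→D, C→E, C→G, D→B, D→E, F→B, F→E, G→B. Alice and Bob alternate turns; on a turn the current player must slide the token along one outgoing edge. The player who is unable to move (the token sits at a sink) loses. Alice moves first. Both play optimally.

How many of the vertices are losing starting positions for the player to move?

Use the standard recursion: the mover loses at a terminal position; elsewhere, the mover wins exactly when some move hands the opponent an L position.
Every edge goes from a vertex to one that appears earlier in the order E, B, D, F, G, A, C, so processing vertices in that order labels each vertex after all of its successors.
E: no outgoing edge → L
B: no outgoing edge → L
D: can move to B, which is L ⇒ W
F: can move to B, which is L ⇒ W
G: can move to B, which is L ⇒ W
A: can move to B, which is L ⇒ W
C: can move to B, which is L ⇒ W
The L vertices are B, E; that is 2 in all.

2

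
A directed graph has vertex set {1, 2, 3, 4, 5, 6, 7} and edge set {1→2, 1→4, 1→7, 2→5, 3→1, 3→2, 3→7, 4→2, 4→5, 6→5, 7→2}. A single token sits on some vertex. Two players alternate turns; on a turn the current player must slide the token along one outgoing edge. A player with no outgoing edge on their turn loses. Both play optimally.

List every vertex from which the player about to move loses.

5, 7

Build the W/L table. Terminal = L. A non-terminal position is W if it has a move to some L; otherwise it is L.
Every edge goes from a vertex to one that appears earlier in the order 5, 2, 4, 7, 6, 1, 3, so processing vertices in that order labels each vertex after all of its successors.
5: no outgoing edge → L
2: can move to 5, which is L ⇒ W
4: can move to 5, which is L ⇒ W
7: the only move is to 2(W), a W ⇒ L
6: can move to 5, which is L ⇒ W
1: can move to 7, which is L ⇒ W
3: can move to 7, which is L ⇒ W
The losing starting vertices are exactly the entries labelled L in this table (2 of them).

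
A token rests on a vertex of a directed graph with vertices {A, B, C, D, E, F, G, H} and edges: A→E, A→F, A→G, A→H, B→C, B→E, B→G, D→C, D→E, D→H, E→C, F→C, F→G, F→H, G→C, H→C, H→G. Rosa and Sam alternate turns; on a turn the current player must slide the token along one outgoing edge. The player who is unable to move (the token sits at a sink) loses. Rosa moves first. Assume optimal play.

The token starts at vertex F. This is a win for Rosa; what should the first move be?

Move to C.

Classify positions by backward induction: terminal positions (no move available) are L. From any other position, the mover wins iff some move reaches an L.
Every edge goes from a vertex to one that appears earlier in the order C, G, H, F, E, D, B, A, so processing vertices in that order labels each vertex after all of its successors.
C: no outgoing edge → L
G: →C(L), so W
H: →C(L), so W
F: →C(L), so W
E: →C(L), so W
D: →C(L), so W
B: →C(L), so W
A: →E(W), F(W), H(W), G(W) — all W, so L
From F, the L positions reachable in one move are: C.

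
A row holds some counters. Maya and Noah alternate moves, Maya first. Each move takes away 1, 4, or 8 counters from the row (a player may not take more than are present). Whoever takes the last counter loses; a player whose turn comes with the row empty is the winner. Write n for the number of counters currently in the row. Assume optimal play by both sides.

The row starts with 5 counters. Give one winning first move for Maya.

Remove 4, leaving 1.

Work bottom-up. With no move the player to move wins. Otherwise the position is W if at least one move leads to an L position for the opponent, and L if every move leads to a W.
n=0: no move; the opponent has just taken the last counter and therefore loses → W
n=1: only reaches 0(W), which is W → L
n=2: reaches L-position 1 → W
n=3: only reaches 2(W), which is W → L
n=4: reaches L-position 3 → W
n=5: reaches L-position 1 → W
From 5, the L positions reachable in one move are: 1.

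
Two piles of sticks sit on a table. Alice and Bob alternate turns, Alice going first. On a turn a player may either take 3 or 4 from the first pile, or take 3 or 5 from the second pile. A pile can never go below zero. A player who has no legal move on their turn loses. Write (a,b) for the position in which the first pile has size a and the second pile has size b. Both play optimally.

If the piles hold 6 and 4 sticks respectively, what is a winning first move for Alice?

Classify positions by backward induction: terminal positions (no move available) are L. From any other position, the mover wins iff some move reaches an L.
No move ever increases a pile, so every position that can arise here has a ≤ 6 and b ≤ 4; it is enough to label the cells with 0 ≤ a ≤ 6 and 0 ≤ b ≤ 4.
Every move lowers a or b (never raises either), so fill the grid row by row in increasing a, and left to right within a row: each cell's successors are then already labelled.
      b=0  b=1  b=2  b=3  b=4
a=0:    L    L    L    W    W
a=1:    L    L    L    W    W
a=2:    L    L    L    W    W
a=3:    W    W    W    L    L
a=4:    W    W    W    L    L
a=5:    W    W    W    L    L
a=6:    W    W    W    W    W
Cells with no legal move (terminal, hence L): (0,0), (0,1), (0,2), (1,0), (1,1), (1,2), (2,0), (2,1), (2,2).
The remaining L cells, each justified by listing all of its moves:
(3,3): →(0,3)(W), (3,0)(W) — all W, so L
(3,4): →(0,4)(W), (3,1)(W) — all W, so L
(4,3): →(1,3)(W), (0,3)(W), (4,0)(W) — all W, so L
(4,4): →(1,4)(W), (0,4)(W), (4,1)(W) — all W, so L
(5,3): →(2,3)(W), (1,3)(W), (5,0)(W) — all W, so L
(5,4): →(2,4)(W), (1,4)(W), (5,1)(W) — all W, so L
Every other cell has at least one move into one of the L cells above, so it is W.
From (6,4), the L positions reachable in one move are: (3,4).

Move to (3,4).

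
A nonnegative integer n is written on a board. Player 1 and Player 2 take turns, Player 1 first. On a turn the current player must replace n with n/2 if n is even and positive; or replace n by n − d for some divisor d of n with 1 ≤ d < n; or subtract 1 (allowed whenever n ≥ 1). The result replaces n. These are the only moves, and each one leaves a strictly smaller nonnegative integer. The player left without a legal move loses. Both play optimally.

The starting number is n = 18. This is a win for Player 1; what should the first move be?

Build the W/L table. Terminal = L. A non-terminal position is W if it has a move to some L; otherwise it is L.
n=0: no move → L
n=1: reaches L-position 0 → W
n=2: only reaches 1(W), which is W → L
n=3: reaches L-position 2 → W
n=4: reaches L-position 2 → W
n=5: only reaches 4(W), which is W → L
n=6: reaches L-position 5 → W
n=7: only reaches 6(W), which is W → L
n=8: reaches L-position 7 → W
n=9: only reaches 6(W), 8(W), all W → L
n=10: reaches L-position 5 → W
n=11: only reaches 10(W), which is W → L
n=12: reaches L-position 9 → W
n=13: only reaches 12(W), which is W → L
n=14: reaches L-position 7 → W
n=15: only reaches 10(W), 12(W), 14(W), all W → L
n=16: reaches L-position 15 → W
n=17: only reaches 16(W), which is W → L
n=18: reaches L-position 9 → W
From 18, the L positions reachable in one move are: 9, 15, 17. Any move reaching one of these is winning.

Move to 9.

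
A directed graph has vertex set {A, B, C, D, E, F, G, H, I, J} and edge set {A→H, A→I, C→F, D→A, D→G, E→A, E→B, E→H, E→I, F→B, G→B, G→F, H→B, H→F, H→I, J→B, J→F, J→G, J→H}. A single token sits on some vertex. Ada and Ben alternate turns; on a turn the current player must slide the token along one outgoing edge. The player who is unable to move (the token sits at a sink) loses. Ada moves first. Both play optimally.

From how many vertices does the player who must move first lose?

Classify positions by backward induction: terminal positions (no move available) are L. From any other position, the mover wins iff some move reaches an L.
Every edge goes from a vertex to one that appears earlier in the order I, B, F, H, G, J, C, A, E, D, so processing vertices in that order labels each vertex after all of its successors.
I: no outgoing edge → L
B: no outgoing edge → L
F: W (go to B, an L position)
H: W (go to B, an L position)
G: W (go to B, an L position)
J: W (go to B, an L position)
C: L (sole option F(W) is W)
A: W (go to I, an L position)
E: W (go to B, an L position)
D: L (options A(W), G(W) are all W)
The L vertices are B, C, D, I; that is 4 in all.

4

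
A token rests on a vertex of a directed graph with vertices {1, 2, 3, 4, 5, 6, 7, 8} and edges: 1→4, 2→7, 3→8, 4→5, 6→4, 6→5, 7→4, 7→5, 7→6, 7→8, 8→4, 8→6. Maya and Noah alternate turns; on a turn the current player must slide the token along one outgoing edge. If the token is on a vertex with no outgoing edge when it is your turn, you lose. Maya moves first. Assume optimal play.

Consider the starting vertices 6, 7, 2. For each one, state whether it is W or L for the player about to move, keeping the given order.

Work bottom-up. With no move the player to move loses. Otherwise the position is W if at least one move leads to an L position for the opponent, and L if every move leads to a W.
Every edge goes from a vertex to one that appears earlier in the order 5, 4, 6, 8, 1, 7, 3, 2, so processing vertices in that order labels each vertex after all of its successors.
5: no outgoing edge → L
4: can move to 5, which is L ⇒ W
6: can move to 5, which is L ⇒ W
8: moves to 6(W), 4(W); every one is W ⇒ L
1: the only move is to 4(W), a W ⇒ L
7: can move to 8, which is L ⇒ W
3: can move to 8, which is L ⇒ W
2: the only move is to 7(W), a W ⇒ L

6: W, 7: W, 2: L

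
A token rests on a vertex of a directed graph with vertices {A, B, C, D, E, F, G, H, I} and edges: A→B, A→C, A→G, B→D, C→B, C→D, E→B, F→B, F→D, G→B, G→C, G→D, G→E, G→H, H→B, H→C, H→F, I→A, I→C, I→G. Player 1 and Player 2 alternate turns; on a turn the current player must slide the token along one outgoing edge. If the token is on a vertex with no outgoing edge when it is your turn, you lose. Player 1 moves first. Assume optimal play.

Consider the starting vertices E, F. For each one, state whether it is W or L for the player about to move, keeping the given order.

Use the standard recursion: the mover loses at a terminal position; elsewhere, the mover wins exactly when some move hands the opponent an L position.
Every edge goes from a vertex to one that appears earlier in the order D, B, C, F, H, E, G, A, I, so processing vertices in that order labels each vertex after all of its successors.
D: no outgoing edge → L
B: can move to D, which is L ⇒ W
C: can move to D, which is L ⇒ W
F: can move to D, which is L ⇒ W
H: moves to F(W), C(W), B(W); every one is W ⇒ L
E: the only move is to B(W), a W ⇒ L
G: can move to E, which is L ⇒ W
A: moves to G(W), C(W), B(W); every one is W ⇒ L
I: can move to A, which is L ⇒ W

E: L, F: W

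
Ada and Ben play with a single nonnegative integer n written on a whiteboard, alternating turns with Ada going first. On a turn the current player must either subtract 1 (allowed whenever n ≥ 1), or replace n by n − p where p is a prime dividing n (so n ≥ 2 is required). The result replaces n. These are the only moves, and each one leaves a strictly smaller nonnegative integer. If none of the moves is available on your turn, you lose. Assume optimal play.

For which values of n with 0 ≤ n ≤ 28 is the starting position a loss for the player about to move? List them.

Work bottom-up. With no move the player to move loses. Otherwise the position is W if at least one move leads to an L position for the opponent, and L if every move leads to a W.
n=0: no move → L
n=1: →0(L), so W
n=2: →0(L), so W
n=3: →0(L), so W
n=4: →2(W), 3(W) — all W, so L
n=5: →0(L), so W
n=6: →4(L), so W
n=7: →0(L), so W
n=8: →6(W), 7(W) — all W, so L
n=9: →8(L), so W
n=10: →8(L), so W
n=11: →0(L), so W
n=12: →9(W), 10(W), 11(W) — all W, so L
n=13: →0(L), so W
n=14: →12(L), so W
n=15: →12(L), so W
n=16: →14(W), 15(W) — all W, so L
n=17: →0(L), so W
n=18: →16(L), so W
n=19: →0(L), so W
n=20: →15(W), 18(W), 19(W) — all W, so L
n=21: →20(L), so W
n=22: →20(L), so W
n=23: →0(L), so W
n=24: →21(W), 22(W), 23(W) — all W, so L
n=25: →20(L), so W
n=26: →24(L), so W
n=27: →24(L), so W
n=28: →21(W), 26(W), 27(W) — all W, so L
Reading off the rows marked L gives the requested list; there are 8 such values of n.

0, 4, 8, 12, 16, 20, 24, 28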